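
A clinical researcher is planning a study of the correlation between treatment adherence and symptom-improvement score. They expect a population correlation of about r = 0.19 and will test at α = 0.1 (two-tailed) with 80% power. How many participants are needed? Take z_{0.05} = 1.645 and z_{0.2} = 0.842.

Fisher's z: C = ½·ln((1+r)/(1−r)) = ½·ln(1.4691) = 0.1923.
n = ((z_{α/2} + z_β)/C)² + 3.
(1.645 + 0.842) / 0.1923 = 2.487 / 0.1923 = 12.933.
n = 12.933² + 3 = 167.26 + 3 = 170.3.
Round up.

n = 171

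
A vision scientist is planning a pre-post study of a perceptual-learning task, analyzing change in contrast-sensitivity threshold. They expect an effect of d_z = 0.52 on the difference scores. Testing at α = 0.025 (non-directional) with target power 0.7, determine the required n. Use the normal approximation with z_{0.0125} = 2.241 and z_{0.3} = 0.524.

For a paired (one-sample on differences) test: n = ((z_{α/2} + z_β) / d)².
z_{α/2} + z_β = 2.241 + 0.524 = 2.765.
n = (2.765 / 0.52)² = 5.317² = 28.27.
Round up.

n = 29 pairs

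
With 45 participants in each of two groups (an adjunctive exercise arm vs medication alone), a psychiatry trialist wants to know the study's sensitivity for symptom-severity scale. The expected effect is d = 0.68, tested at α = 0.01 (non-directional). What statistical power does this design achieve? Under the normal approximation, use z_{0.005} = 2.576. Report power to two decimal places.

power ≈ 0.74

For two equal groups, power = Φ(d·√(n/2) − z_{α/2}).
d·√(n/2) = 0.68 × √(45/2) = 0.68 × 4.743 = 3.226.
z_β = 3.226 − 2.576 = 0.650.
Power = Φ(0.650) = 0.742.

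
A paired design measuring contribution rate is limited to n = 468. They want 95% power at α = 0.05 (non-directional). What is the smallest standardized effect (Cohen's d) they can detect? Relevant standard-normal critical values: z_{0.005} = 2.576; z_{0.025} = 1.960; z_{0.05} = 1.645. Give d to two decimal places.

For a single sample (or paired design) of n = 468: d_min = (z_{α/2} + z_β)/√n.
z-sum = 1.960 + 1.645 = 3.605.
d_min = 3.605 / √468 = 3.605 / 21.633 = 0.167.

d_min ≈ 0.17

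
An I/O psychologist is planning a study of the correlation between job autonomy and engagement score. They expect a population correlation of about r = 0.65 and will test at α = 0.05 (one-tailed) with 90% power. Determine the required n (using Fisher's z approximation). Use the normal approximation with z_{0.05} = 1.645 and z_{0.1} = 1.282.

n = 18

Fisher's z: C = ½·ln((1+r)/(1−r)) = ½·ln(4.7143) = 0.7753.
n = ((z_{α} + z_β)/C)² + 3.
(1.645 + 1.282) / 0.7753 = 2.927 / 0.7753 = 3.775.
n = 3.775² + 3 = 14.25 + 3 = 17.3.
Round up.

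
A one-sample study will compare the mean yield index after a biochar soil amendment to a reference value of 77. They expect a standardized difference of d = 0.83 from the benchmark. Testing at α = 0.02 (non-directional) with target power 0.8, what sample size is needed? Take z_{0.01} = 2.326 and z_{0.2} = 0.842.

n = 15

For a one-sample test: n = ((z_{α/2} + z_β) / d)².
z_{α/2} + z_β = 2.326 + 0.842 = 3.168.
n = (3.168 / 0.83)² = 3.817² = 14.57.
Round up.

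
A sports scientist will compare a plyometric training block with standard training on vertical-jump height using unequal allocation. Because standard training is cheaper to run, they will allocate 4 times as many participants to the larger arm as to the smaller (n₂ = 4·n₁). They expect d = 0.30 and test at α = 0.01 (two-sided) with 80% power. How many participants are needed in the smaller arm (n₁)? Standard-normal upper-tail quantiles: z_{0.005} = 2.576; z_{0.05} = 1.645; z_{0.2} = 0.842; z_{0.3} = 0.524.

With allocation ratio k = n₂/n₁ = 4, Var(x̄₁−x̄₂) = σ²(1/n₁ + 1/(k·n₁)) = σ²·(k+1)/(k·n₁).
So n₁ = (1 + 1/k)·((z_{α/2} + z_β)/d)² = 1.250 × (3.418/0.30)².
n₁ = 1.250 × 129.81 = 162.3.
Round up: n₁ = 163, giving n₂ = 4 × 163 = 652.

n₁ = 163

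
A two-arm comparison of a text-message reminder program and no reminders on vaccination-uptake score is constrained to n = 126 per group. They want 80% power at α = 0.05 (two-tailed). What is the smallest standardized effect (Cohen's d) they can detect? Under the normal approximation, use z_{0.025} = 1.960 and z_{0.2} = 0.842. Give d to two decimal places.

For two independent groups of n = 126 each: d_min = (z_{α/2} + z_β)·√(2/n).
z-sum = 1.960 + 0.842 = 2.802.
d_min = 2.802 × √(2/126) = 2.802 × 0.1260 = 0.353.

d_min ≈ 0.35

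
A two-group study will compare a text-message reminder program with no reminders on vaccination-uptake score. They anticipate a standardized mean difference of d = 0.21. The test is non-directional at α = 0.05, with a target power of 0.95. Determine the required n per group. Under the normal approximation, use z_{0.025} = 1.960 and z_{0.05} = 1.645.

n = 590 per group

For two independent groups with equal n: n = 2·((z_{α/2} + z_β) / d)².
z_{α/2} + z_β = 1.960 + 1.645 = 3.605.
n = 2 × (3.605 / 0.21)² = 2 × 17.167² = 2 × 294.69 = 589.4.
Round up to the next whole participant.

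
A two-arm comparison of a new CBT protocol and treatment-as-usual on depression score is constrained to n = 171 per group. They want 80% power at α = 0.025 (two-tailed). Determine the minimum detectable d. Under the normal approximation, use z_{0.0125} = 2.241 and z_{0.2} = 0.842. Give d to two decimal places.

d_min ≈ 0.33

For two independent groups of n = 171 each: d_min = (z_{α/2} + z_β)·√(2/n).
z-sum = 2.241 + 0.842 = 3.083.
d_min = 3.083 × √(2/171) = 3.083 × 0.1081 = 0.333.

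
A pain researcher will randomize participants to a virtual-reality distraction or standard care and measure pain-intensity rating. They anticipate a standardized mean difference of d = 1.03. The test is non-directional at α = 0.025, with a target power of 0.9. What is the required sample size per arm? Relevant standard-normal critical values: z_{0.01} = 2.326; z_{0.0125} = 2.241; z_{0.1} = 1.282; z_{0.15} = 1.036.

For two independent groups with equal n: n = 2·((z_{α/2} + z_β) / d)².
z_{α/2} + z_β = 2.241 + 1.282 = 3.523.
n = 2 × (3.523 / 1.03)² = 2 × 3.420² = 2 × 11.70 = 23.4.
Round up to the next whole participant.

n = 24 per group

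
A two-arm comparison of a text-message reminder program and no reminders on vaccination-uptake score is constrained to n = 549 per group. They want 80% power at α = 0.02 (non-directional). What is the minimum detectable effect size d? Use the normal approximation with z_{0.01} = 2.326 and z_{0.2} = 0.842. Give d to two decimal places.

d_min ≈ 0.19

For two independent groups of n = 549 each: d_min = (z_{α/2} + z_β)·√(2/n).
z-sum = 2.326 + 0.842 = 3.168.
d_min = 3.168 × √(2/549) = 3.168 × 0.0604 = 0.191.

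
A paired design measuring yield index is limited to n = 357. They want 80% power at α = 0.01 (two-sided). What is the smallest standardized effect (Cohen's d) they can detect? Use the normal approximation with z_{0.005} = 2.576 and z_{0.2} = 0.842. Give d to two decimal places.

For a single sample (or paired design) of n = 357: d_min = (z_{α/2} + z_β)/√n.
z-sum = 2.576 + 0.842 = 3.418.
d_min = 3.418 / √357 = 3.418 / 18.894 = 0.181.

d_min ≈ 0.18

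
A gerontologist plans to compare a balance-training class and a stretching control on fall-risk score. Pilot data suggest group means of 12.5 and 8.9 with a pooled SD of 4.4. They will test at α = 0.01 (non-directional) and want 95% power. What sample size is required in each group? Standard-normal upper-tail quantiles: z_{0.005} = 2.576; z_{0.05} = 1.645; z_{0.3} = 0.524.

n = 54 per group

Cohen's d = |M₁ − M₂| / SD_pooled = |12.5 − 8.9| / 4.4 = 3.6 / 4.4 = 0.818.
For two independent groups with equal n: n = 2·((z_{α/2} + z_β) / d)².
z_{α/2} + z_β = 2.576 + 1.645 = 4.221.
n = 2 × (4.221 / 0.818)² = 2 × 5.160² = 2 × 26.63 = 53.3.
Round up to the next whole participant.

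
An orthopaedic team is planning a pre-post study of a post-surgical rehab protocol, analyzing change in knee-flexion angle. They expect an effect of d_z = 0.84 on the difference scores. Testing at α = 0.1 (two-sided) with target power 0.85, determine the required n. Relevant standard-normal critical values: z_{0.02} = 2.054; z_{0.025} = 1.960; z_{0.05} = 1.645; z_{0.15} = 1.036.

For a paired (one-sample on differences) test: n = ((z_{α/2} + z_β) / d)².
z_{α/2} + z_β = 1.645 + 1.036 = 2.681.
n = (2.681 / 0.84)² = 3.192² = 10.19.
Round up.

n = 11 pairs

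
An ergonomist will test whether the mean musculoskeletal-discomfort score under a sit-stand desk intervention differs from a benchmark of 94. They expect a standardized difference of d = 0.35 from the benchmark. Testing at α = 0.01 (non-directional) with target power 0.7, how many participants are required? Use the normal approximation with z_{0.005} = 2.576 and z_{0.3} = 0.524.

For a one-sample test: n = ((z_{α/2} + z_β) / d)².
z_{α/2} + z_β = 2.576 + 0.524 = 3.100.
n = (3.100 / 0.35)² = 8.857² = 78.45.
Round up.

n = 79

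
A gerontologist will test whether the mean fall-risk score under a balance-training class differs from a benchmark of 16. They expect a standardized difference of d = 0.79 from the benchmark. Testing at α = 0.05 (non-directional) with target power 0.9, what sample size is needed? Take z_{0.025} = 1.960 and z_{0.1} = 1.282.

For a one-sample test: n = ((z_{α/2} + z_β) / d)².
z_{α/2} + z_β = 1.960 + 1.282 = 3.242.
n = (3.242 / 0.79)² = 4.104² = 16.84.
Round up.

n = 17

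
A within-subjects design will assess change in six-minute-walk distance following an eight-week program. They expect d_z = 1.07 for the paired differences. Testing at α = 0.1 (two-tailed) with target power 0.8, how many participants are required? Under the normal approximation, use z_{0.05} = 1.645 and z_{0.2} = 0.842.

For a paired (one-sample on differences) test: n = ((z_{α/2} + z_β) / d)².
z_{α/2} + z_β = 1.645 + 0.842 = 2.487.
n = (2.487 / 1.07)² = 2.324² = 5.40.
Round up.

n = 6 pairs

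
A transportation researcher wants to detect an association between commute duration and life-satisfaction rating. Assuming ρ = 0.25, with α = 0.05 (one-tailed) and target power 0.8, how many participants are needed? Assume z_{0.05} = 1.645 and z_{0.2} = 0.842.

Fisher's z: C = ½·ln((1+r)/(1−r)) = ½·ln(1.6667) = 0.2554.
n = ((z_{α} + z_β)/C)² + 3.
(1.645 + 0.842) / 0.2554 = 2.487 / 0.2554 = 9.738.
n = 9.738² + 3 = 94.82 + 3 = 97.8.
Round up.

n = 98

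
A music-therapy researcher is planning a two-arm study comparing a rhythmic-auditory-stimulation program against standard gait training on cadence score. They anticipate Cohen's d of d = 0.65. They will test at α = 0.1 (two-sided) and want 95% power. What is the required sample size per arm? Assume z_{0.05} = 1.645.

For two independent groups with equal n: n = 2·((z_{α/2} + z_β) / d)².
z_{α/2} + z_β = 1.645 + 1.645 = 3.290.
n = 2 × (3.290 / 0.65)² = 2 × 5.062² = 2 × 25.62 = 51.2.
Round up to the next whole participant.

n = 52 per group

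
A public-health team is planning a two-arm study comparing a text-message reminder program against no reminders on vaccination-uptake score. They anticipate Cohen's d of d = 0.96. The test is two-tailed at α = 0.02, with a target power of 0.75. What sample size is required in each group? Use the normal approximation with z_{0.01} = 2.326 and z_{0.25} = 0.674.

For two independent groups with equal n: n = 2·((z_{α/2} + z_β) / d)².
z_{α/2} + z_β = 2.326 + 0.674 = 3.000.
n = 2 × (3.000 / 0.96)² = 2 × 3.125² = 2 × 9.77 = 19.5.
Round up to the next whole participant.

n = 20 per group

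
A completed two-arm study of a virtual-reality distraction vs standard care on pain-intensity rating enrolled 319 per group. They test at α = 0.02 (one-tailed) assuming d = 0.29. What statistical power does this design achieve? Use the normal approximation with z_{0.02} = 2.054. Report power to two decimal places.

power ≈ 0.95

For two equal groups, power = Φ(d·√(n/2) − z_{α}).
d·√(n/2) = 0.29 × √(319/2) = 0.29 × 12.629 = 3.663.
z_β = 3.663 − 2.054 = 1.609.
Power = Φ(1.609) = 0.946.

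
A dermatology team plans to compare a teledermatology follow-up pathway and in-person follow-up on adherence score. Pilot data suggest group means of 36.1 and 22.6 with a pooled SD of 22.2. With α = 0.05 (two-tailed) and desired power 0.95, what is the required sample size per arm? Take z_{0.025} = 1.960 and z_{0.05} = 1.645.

Cohen's d = |M₁ − M₂| / SD_pooled = |36.1 − 22.6| / 22.2 = 13.5 / 22.2 = 0.608.
For two independent groups with equal n: n = 2·((z_{α/2} + z_β) / d)².
z_{α/2} + z_β = 1.960 + 1.645 = 3.605.
n = 2 × (3.605 / 0.608)² = 2 × 5.929² = 2 × 35.16 = 70.3.
Round up to the next whole participant.

n = 71 per group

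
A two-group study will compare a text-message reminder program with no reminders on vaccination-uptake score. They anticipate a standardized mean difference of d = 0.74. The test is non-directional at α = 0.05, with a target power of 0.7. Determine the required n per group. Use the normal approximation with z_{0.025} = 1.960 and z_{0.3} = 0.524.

n = 23 per group

For two independent groups with equal n: n = 2·((z_{α/2} + z_β) / d)².
z_{α/2} + z_β = 1.960 + 0.524 = 2.484.
n = 2 × (2.484 / 0.74)² = 2 × 3.357² = 2 × 11.27 = 22.5.
Round up to the next whole participant.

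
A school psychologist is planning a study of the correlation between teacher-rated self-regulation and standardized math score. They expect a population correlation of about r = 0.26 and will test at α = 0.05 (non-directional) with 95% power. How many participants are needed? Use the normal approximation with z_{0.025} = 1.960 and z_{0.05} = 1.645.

Fisher's z: C = ½·ln((1+r)/(1−r)) = ½·ln(1.7027) = 0.2661.
n = ((z_{α/2} + z_β)/C)² + 3.
(1.960 + 1.645) / 0.2661 = 3.605 / 0.2661 = 13.548.
n = 13.548² + 3 = 183.54 + 3 = 186.5.
Round up.

n = 187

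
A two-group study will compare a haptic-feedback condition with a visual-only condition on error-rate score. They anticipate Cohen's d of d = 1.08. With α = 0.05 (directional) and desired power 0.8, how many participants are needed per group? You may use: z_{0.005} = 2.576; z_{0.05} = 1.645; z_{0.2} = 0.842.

n = 11 per group

For two independent groups with equal n: n = 2·((z_{α} + z_β) / d)².
z_{α} + z_β = 1.645 + 0.842 = 2.487.
n = 2 × (2.487 / 1.08)² = 2 × 2.303² = 2 × 5.30 = 10.6.
Round up to the next whole participant.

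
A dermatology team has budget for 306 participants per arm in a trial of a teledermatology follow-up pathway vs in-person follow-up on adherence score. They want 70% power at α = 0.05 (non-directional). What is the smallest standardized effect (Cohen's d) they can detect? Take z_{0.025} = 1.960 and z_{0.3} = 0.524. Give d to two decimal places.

For two independent groups of n = 306 each: d_min = (z_{α/2} + z_β)·√(2/n).
z-sum = 1.960 + 0.524 = 2.484.
d_min = 2.484 × √(2/306) = 2.484 × 0.0808 = 0.201.

d_min ≈ 0.20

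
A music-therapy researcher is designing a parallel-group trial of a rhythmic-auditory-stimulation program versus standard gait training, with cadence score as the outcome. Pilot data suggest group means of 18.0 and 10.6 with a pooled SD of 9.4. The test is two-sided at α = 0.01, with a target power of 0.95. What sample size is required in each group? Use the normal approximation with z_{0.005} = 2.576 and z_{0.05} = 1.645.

Cohen's d = |M₁ − M₂| / SD_pooled = |18.0 − 10.6| / 9.4 = 7.4 / 9.4 = 0.787.
For two independent groups with equal n: n = 2·((z_{α/2} + z_β) / d)².
z_{α/2} + z_β = 2.576 + 1.645 = 4.221.
n = 2 × (4.221 / 0.787)² = 2 × 5.363² = 2 × 28.77 = 57.5.
Round up to the next whole participant.

n = 58 per group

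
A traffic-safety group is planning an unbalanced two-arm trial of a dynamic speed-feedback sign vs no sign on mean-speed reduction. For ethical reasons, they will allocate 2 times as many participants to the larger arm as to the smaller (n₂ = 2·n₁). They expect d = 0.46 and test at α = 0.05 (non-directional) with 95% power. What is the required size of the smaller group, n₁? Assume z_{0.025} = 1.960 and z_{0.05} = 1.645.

With allocation ratio k = n₂/n₁ = 2, Var(x̄₁−x̄₂) = σ²(1/n₁ + 1/(k·n₁)) = σ²·(k+1)/(k·n₁).
So n₁ = (1 + 1/k)·((z_{α/2} + z_β)/d)² = 1.500 × (3.605/0.46)².
n₁ = 1.500 × 61.42 = 92.1.
Round up: n₁ = 93, giving n₂ = 2 × 93 = 186.

n₁ = 93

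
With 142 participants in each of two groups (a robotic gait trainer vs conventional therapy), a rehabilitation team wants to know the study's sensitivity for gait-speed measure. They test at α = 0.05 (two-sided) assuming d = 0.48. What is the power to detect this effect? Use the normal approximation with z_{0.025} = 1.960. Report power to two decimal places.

power ≈ 0.98

For two equal groups, power = Φ(d·√(n/2) − z_{α/2}).
d·√(n/2) = 0.48 × √(142/2) = 0.48 × 8.426 = 4.045.
z_β = 4.045 − 1.960 = 2.085.
Power = Φ(2.085) = 0.981.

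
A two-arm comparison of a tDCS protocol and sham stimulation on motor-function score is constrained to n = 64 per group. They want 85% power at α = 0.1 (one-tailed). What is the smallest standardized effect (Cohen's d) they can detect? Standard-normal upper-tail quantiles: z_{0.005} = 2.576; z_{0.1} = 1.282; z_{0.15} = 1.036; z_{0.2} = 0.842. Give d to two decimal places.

For two independent groups of n = 64 each: d_min = (z_{α} + z_β)·√(2/n).
z-sum = 1.282 + 1.036 = 2.318.
d_min = 2.318 × √(2/64) = 2.318 × 0.1768 = 0.410.

d_min ≈ 0.41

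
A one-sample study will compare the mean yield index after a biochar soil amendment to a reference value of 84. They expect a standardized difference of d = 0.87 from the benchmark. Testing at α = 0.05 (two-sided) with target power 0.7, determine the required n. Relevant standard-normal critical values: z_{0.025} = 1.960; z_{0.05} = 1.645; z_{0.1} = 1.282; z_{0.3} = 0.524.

For a one-sample test: n = ((z_{α/2} + z_β) / d)².
z_{α/2} + z_β = 1.960 + 0.524 = 2.484.
n = (2.484 / 0.87)² = 2.855² = 8.15.
Round up.

n = 9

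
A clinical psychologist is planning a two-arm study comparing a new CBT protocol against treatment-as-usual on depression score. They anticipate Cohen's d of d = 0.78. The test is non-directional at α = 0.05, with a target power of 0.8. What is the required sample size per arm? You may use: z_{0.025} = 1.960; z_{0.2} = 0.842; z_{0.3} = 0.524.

For two independent groups with equal n: n = 2·((z_{α/2} + z_β) / d)².
z_{α/2} + z_β = 1.960 + 0.842 = 2.802.
n = 2 × (2.802 / 0.78)² = 2 × 3.592² = 2 × 12.90 = 25.8.
Round up to the next whole participant.

n = 26 per group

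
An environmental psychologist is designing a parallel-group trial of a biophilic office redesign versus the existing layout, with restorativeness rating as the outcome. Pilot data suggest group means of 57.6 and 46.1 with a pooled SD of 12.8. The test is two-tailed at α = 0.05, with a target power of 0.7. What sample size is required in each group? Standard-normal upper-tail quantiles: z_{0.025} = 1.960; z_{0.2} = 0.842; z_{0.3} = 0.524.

n = 16 per group

Cohen's d = |M₁ − M₂| / SD_pooled = |57.6 − 46.1| / 12.8 = 11.5 / 12.8 = 0.898.
For two independent groups with equal n: n = 2·((z_{α/2} + z_β) / d)².
z_{α/2} + z_β = 1.960 + 0.524 = 2.484.
n = 2 × (2.484 / 0.898)² = 2 × 2.766² = 2 × 7.65 = 15.3.
Round up to the next whole participant.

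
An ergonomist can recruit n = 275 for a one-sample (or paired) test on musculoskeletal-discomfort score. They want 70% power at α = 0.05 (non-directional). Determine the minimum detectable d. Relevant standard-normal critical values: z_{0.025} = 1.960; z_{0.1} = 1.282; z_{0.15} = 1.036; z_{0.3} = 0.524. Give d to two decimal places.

d_min ≈ 0.15

For a single sample (or paired design) of n = 275: d_min = (z_{α/2} + z_β)/√n.
z-sum = 1.960 + 0.524 = 2.484.
d_min = 2.484 / √275 = 2.484 / 16.583 = 0.150.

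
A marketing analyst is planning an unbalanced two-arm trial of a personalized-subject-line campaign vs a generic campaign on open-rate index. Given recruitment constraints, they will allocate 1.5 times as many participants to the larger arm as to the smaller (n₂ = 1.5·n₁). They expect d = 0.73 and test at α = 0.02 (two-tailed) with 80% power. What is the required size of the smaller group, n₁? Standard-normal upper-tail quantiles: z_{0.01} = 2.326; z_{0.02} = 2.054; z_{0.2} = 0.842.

n₁ = 32

With allocation ratio k = n₂/n₁ = 1.5, Var(x̄₁−x̄₂) = σ²(1/n₁ + 1/(k·n₁)) = σ²·(k+1)/(k·n₁).
So n₁ = (1 + 1/k)·((z_{α/2} + z_β)/d)² = 1.667 × (3.168/0.73)².
n₁ = 1.667 × 18.83 = 31.4.
Round up: n₁ = 32, giving n₂ = 1.5 × 32 = 48.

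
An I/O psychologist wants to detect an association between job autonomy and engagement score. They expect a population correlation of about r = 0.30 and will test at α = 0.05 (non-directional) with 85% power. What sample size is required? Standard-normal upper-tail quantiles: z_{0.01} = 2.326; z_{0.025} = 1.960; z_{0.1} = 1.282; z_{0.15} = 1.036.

Fisher's z: C = ½·ln((1+r)/(1−r)) = ½·ln(1.8571) = 0.3095.
n = ((z_{α/2} + z_β)/C)² + 3.
(1.960 + 1.036) / 0.3095 = 2.996 / 0.3095 = 9.680.
n = 9.680² + 3 = 93.70 + 3 = 96.7.
Round up.

n = 97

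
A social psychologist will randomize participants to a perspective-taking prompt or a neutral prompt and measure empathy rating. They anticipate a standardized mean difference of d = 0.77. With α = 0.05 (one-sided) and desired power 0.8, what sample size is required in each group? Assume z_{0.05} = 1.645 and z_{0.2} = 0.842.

n = 21 per group

For two independent groups with equal n: n = 2·((z_{α} + z_β) / d)².
z_{α} + z_β = 1.645 + 0.842 = 2.487.
n = 2 × (2.487 / 0.77)² = 2 × 3.230² = 2 × 10.43 = 20.9.
Round up to the next whole participant.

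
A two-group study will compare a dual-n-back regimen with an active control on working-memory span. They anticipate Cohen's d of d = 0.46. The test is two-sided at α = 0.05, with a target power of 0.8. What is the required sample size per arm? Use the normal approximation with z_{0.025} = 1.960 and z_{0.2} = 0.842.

For two independent groups with equal n: n = 2·((z_{α/2} + z_β) / d)².
z_{α/2} + z_β = 1.960 + 0.842 = 2.802.
n = 2 × (2.802 / 0.46)² = 2 × 6.091² = 2 × 37.10 = 74.2.
Round up to the next whole participant.

n = 75 per group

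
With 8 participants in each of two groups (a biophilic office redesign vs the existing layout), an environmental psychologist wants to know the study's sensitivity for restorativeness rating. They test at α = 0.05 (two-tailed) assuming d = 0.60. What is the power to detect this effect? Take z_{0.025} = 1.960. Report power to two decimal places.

For two equal groups, power = Φ(d·√(n/2) − z_{α/2}).
d·√(n/2) = 0.60 × √(8/2) = 0.60 × 2.000 = 1.200.
z_β = 1.200 − 1.960 = -0.760.
Power = Φ(-0.760) = 0.224.

power ≈ 0.22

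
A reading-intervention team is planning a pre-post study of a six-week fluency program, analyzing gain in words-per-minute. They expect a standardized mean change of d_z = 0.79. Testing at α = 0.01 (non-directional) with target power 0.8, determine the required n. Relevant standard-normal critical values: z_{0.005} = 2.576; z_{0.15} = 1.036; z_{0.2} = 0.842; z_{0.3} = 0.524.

n = 19 pairs

For a paired (one-sample on differences) test: n = ((z_{α/2} + z_β) / d)².
z_{α/2} + z_β = 2.576 + 0.842 = 3.418.
n = (3.418 / 0.79)² = 4.327² = 18.72.
Round up.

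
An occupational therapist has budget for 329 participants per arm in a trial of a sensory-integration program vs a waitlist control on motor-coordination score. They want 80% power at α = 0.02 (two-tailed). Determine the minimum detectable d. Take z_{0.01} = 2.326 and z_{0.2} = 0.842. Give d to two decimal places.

For two independent groups of n = 329 each: d_min = (z_{α/2} + z_β)·√(2/n).
z-sum = 2.326 + 0.842 = 3.168.
d_min = 3.168 × √(2/329) = 3.168 × 0.0780 = 0.247.

d_min ≈ 0.25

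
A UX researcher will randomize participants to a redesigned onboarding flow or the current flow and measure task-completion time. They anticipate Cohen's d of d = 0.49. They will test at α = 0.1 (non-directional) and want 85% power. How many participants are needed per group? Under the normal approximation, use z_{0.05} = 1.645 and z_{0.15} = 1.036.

For two independent groups with equal n: n = 2·((z_{α/2} + z_β) / d)².
z_{α/2} + z_β = 1.645 + 1.036 = 2.681.
n = 2 × (2.681 / 0.49)² = 2 × 5.471² = 2 × 29.94 = 59.9.
Round up to the next whole participant.

n = 60 per group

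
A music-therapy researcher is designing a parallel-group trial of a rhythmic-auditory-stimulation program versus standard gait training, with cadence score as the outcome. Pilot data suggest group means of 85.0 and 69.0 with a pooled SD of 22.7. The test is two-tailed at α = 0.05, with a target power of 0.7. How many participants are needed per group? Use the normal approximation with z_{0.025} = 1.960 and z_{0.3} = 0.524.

Cohen's d = |M₁ − M₂| / SD_pooled = |85.0 − 69.0| / 22.7 = 16.0 / 22.7 = 0.705.
For two independent groups with equal n: n = 2·((z_{α/2} + z_β) / d)².
z_{α/2} + z_β = 1.960 + 0.524 = 2.484.
n = 2 × (2.484 / 0.705)² = 2 × 3.523² = 2 × 12.41 = 24.8.
Round up to the next whole participant.

n = 25 per group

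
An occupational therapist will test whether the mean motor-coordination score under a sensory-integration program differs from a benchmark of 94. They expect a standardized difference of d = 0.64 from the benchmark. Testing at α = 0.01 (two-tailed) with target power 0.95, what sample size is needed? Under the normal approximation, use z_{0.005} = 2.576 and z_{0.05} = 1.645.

For a one-sample test: n = ((z_{α/2} + z_β) / d)².
z_{α/2} + z_β = 2.576 + 1.645 = 4.221.
n = (4.221 / 0.64)² = 6.595² = 43.50.
Round up.

n = 44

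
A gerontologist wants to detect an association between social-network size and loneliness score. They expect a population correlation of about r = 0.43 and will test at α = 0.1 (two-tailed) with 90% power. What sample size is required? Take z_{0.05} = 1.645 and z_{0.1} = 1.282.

n = 44

Fisher's z: C = ½·ln((1+r)/(1−r)) = ½·ln(2.5088) = 0.4599.
n = ((z_{α/2} + z_β)/C)² + 3.
(1.645 + 1.282) / 0.4599 = 2.927 / 0.4599 = 6.364.
n = 6.364² + 3 = 40.51 + 3 = 43.5.
Round up.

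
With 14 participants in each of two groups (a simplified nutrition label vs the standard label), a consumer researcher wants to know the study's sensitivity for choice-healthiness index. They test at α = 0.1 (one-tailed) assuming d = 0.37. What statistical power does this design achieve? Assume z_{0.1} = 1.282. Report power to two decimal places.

power ≈ 0.38

For two equal groups, power = Φ(d·√(n/2) − z_{α}).
d·√(n/2) = 0.37 × √(14/2) = 0.37 × 2.646 = 0.979.
z_β = 0.979 − 1.282 = -0.303.
Power = Φ(-0.303) = 0.381.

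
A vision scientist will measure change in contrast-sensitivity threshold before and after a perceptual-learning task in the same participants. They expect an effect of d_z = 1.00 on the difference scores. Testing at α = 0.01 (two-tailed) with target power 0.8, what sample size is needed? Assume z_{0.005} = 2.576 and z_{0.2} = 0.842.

For a paired (one-sample on differences) test: n = ((z_{α/2} + z_β) / d)².
z_{α/2} + z_β = 2.576 + 0.842 = 3.418.
n = (3.418 / 1.00)² = 3.418² = 11.68.
Round up.

n = 12 pairs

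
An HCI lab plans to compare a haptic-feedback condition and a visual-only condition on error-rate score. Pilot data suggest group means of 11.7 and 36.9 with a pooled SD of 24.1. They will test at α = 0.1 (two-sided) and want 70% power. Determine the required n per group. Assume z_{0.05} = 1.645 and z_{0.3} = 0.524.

Cohen's d = |M₁ − M₂| / SD_pooled = |11.7 − 36.9| / 24.1 = 25.2 / 24.1 = 1.046.
For two independent groups with equal n: n = 2·((z_{α/2} + z_β) / d)².
z_{α/2} + z_β = 1.645 + 0.524 = 2.169.
n = 2 × (2.169 / 1.046)² = 2 × 2.074² = 2 × 4.30 = 8.6.
Round up to the next whole participant.

n = 9 per group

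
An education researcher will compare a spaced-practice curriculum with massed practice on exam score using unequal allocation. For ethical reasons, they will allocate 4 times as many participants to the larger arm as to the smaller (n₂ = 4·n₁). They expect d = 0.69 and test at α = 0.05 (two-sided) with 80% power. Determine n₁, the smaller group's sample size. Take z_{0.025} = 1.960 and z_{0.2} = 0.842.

n₁ = 21

With allocation ratio k = n₂/n₁ = 4, Var(x̄₁−x̄₂) = σ²(1/n₁ + 1/(k·n₁)) = σ²·(k+1)/(k·n₁).
So n₁ = (1 + 1/k)·((z_{α/2} + z_β)/d)² = 1.250 × (2.802/0.69)².
n₁ = 1.250 × 16.49 = 20.6.
Round up: n₁ = 21, giving n₂ = 4 × 21 = 84.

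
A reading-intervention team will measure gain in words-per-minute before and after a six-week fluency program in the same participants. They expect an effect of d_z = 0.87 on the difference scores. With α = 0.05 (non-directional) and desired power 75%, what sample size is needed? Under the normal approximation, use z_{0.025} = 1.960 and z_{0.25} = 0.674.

For a paired (one-sample on differences) test: n = ((z_{α/2} + z_β) / d)².
z_{α/2} + z_β = 1.960 + 0.674 = 2.634.
n = (2.634 / 0.87)² = 3.028² = 9.17.
Round up.

n = 10 pairs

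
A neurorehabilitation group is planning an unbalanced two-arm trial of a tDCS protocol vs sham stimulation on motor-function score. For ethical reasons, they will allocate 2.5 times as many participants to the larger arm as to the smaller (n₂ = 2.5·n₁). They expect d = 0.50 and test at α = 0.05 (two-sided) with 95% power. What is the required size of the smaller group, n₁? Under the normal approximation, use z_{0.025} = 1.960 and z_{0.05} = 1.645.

With allocation ratio k = n₂/n₁ = 2.5, Var(x̄₁−x̄₂) = σ²(1/n₁ + 1/(k·n₁)) = σ²·(k+1)/(k·n₁).
So n₁ = (1 + 1/k)·((z_{α/2} + z_β)/d)² = 1.400 × (3.605/0.50)².
n₁ = 1.400 × 51.98 = 72.8.
Round up: n₁ = 73, giving n₂ = ⌈2.5 × 73⌉ = ⌈182.5⌉ = 183.

n₁ = 73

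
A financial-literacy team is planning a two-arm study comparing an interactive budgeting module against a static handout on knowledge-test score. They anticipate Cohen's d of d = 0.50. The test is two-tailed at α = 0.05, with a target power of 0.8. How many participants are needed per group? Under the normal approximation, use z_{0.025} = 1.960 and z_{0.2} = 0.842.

n = 63 per group

For two independent groups with equal n: n = 2·((z_{α/2} + z_β) / d)².
z_{α/2} + z_β = 1.960 + 0.842 = 2.802.
n = 2 × (2.802 / 0.50)² = 2 × 5.604² = 2 × 31.40 = 62.8.
Round up to the next whole participant.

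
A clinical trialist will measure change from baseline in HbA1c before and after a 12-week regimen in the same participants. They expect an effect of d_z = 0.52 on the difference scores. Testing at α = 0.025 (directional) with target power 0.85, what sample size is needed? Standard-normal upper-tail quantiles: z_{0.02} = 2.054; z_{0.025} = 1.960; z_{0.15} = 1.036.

n = 34 pairs

For a paired (one-sample on differences) test: n = ((z_{α} + z_β) / d)².
z_{α} + z_β = 1.960 + 1.036 = 2.996.
n = (2.996 / 0.52)² = 5.762² = 33.20.
Round up.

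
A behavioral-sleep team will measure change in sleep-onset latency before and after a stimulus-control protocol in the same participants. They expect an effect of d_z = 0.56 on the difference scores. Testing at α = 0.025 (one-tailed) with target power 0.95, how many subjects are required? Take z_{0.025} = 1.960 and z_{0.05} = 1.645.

n = 42 pairs

For a paired (one-sample on differences) test: n = ((z_{α} + z_β) / d)².
z_{α} + z_β = 1.960 + 1.645 = 3.605.
n = (3.605 / 0.56)² = 6.437² = 41.44.
Round up.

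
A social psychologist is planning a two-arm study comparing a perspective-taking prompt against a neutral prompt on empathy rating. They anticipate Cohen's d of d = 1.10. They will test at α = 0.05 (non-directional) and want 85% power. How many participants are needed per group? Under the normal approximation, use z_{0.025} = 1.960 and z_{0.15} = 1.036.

n = 15 per group

For two independent groups with equal n: n = 2·((z_{α/2} + z_β) / d)².
z_{α/2} + z_β = 1.960 + 1.036 = 2.996.
n = 2 × (2.996 / 1.10)² = 2 × 2.724² = 2 × 7.42 = 14.8.
Round up to the next whole participant.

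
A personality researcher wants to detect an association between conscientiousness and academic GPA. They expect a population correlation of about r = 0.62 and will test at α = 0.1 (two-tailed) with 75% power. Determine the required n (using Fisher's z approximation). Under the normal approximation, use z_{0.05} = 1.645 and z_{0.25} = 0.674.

Fisher's z: C = ½·ln((1+r)/(1−r)) = ½·ln(4.2632) = 0.7250.
n = ((z_{α/2} + z_β)/C)² + 3.
(1.645 + 0.674) / 0.7250 = 2.319 / 0.7250 = 3.199.
n = 3.199² + 3 = 10.23 + 3 = 13.2.
Round up.

n = 14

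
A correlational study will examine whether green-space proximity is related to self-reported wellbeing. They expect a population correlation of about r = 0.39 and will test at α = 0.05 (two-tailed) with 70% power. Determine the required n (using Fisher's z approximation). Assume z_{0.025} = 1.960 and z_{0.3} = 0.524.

Fisher's z: C = ½·ln((1+r)/(1−r)) = ½·ln(2.2787) = 0.4118.
n = ((z_{α/2} + z_β)/C)² + 3.
(1.960 + 0.524) / 0.4118 = 2.484 / 0.4118 = 6.032.
n = 6.032² + 3 = 36.39 + 3 = 39.4.
Round up.

n = 40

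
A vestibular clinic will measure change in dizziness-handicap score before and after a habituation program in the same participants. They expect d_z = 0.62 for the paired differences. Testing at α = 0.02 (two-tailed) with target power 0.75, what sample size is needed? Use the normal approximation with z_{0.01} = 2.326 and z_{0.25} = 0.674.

For a paired (one-sample on differences) test: n = ((z_{α/2} + z_β) / d)².
z_{α/2} + z_β = 2.326 + 0.674 = 3.000.
n = (3.000 / 0.62)² = 4.839² = 23.41.
Round up.

n = 24 pairs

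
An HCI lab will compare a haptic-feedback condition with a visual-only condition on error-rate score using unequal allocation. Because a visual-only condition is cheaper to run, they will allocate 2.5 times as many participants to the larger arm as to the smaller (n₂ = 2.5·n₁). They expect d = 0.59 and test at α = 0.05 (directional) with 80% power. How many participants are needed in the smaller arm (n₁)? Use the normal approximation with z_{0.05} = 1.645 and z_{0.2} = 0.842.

n₁ = 25

With allocation ratio k = n₂/n₁ = 2.5, Var(x̄₁−x̄₂) = σ²(1/n₁ + 1/(k·n₁)) = σ²·(k+1)/(k·n₁).
So n₁ = (1 + 1/k)·((z_{α} + z_β)/d)² = 1.400 × (2.487/0.59)².
n₁ = 1.400 × 17.77 = 24.9.
Round up: n₁ = 25, giving n₂ = ⌈2.5 × 25⌉ = ⌈62.5⌉ = 63.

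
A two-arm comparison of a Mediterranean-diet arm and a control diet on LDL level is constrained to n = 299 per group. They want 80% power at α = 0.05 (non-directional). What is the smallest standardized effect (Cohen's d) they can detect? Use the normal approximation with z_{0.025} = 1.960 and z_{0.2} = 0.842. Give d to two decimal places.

For two independent groups of n = 299 each: d_min = (z_{α/2} + z_β)·√(2/n).
z-sum = 1.960 + 0.842 = 2.802.
d_min = 2.802 × √(2/299) = 2.802 × 0.0818 = 0.229.

d_min ≈ 0.23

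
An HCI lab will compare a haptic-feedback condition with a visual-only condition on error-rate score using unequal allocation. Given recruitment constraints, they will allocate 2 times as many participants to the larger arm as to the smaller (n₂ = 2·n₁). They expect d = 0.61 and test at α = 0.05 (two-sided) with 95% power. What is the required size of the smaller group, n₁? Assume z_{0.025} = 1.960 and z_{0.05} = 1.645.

With allocation ratio k = n₂/n₁ = 2, Var(x̄₁−x̄₂) = σ²(1/n₁ + 1/(k·n₁)) = σ²·(k+1)/(k·n₁).
So n₁ = (1 + 1/k)·((z_{α/2} + z_β)/d)² = 1.500 × (3.605/0.61)².
n₁ = 1.500 × 34.93 = 52.4.
Round up: n₁ = 53, giving n₂ = 2 × 53 = 106.

n₁ = 53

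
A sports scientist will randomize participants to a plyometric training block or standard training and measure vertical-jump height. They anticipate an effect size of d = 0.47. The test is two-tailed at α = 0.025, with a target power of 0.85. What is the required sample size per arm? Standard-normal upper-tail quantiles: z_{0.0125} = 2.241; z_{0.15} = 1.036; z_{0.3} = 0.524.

For two independent groups with equal n: n = 2·((z_{α/2} + z_β) / d)².
z_{α/2} + z_β = 2.241 + 1.036 = 3.277.
n = 2 × (3.277 / 0.47)² = 2 × 6.972² = 2 × 48.61 = 97.2.
Round up to the next whole participant.

n = 98 per group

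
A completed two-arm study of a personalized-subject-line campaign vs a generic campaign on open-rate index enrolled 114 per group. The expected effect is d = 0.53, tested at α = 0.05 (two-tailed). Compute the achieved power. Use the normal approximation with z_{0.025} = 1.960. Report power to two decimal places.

For two equal groups, power = Φ(d·√(n/2) − z_{α/2}).
d·√(n/2) = 0.53 × √(114/2) = 0.53 × 7.550 = 4.001.
z_β = 4.001 − 1.960 = 2.041.
Power = Φ(2.041) = 0.979.

power ≈ 0.98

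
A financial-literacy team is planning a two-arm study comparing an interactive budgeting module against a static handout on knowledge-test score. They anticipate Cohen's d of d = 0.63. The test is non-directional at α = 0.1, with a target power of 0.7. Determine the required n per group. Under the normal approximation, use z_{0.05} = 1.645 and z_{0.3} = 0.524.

For two independent groups with equal n: n = 2·((z_{α/2} + z_β) / d)².
z_{α/2} + z_β = 1.645 + 0.524 = 2.169.
n = 2 × (2.169 / 0.63)² = 2 × 3.443² = 2 × 11.85 = 23.7.
Round up to the next whole participant.

n = 24 per group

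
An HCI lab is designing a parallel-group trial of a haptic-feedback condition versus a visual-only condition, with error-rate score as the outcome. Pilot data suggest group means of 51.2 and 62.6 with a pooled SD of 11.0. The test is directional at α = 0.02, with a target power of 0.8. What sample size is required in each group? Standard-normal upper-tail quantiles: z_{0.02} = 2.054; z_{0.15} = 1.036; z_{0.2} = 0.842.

Cohen's d = |M₁ − M₂| / SD_pooled = |51.2 − 62.6| / 11.0 = 11.4 / 11.0 = 1.036.
For two independent groups with equal n: n = 2·((z_{α} + z_β) / d)².
z_{α} + z_β = 2.054 + 0.842 = 2.896.
n = 2 × (2.896 / 1.036)² = 2 × 2.795² = 2 × 7.81 = 15.6.
Round up to the next whole participant.

n = 16 per group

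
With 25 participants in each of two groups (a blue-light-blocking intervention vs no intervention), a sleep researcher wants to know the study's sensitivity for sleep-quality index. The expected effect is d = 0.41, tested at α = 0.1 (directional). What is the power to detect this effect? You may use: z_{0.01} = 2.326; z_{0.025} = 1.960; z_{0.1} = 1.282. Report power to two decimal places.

power ≈ 0.57

For two equal groups, power = Φ(d·√(n/2) − z_{α}).
d·√(n/2) = 0.41 × √(25/2) = 0.41 × 3.536 = 1.450.
z_β = 1.450 − 1.282 = 0.168.
Power = Φ(0.168) = 0.567.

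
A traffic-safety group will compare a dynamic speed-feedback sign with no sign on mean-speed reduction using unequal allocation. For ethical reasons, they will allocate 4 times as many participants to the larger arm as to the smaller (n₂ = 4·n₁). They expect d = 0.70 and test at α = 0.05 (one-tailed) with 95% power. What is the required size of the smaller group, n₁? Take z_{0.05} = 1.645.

With allocation ratio k = n₂/n₁ = 4, Var(x̄₁−x̄₂) = σ²(1/n₁ + 1/(k·n₁)) = σ²·(k+1)/(k·n₁).
So n₁ = (1 + 1/k)·((z_{α} + z_β)/d)² = 1.250 × (3.290/0.70)².
n₁ = 1.250 × 22.09 = 27.6.
Round up: n₁ = 28, giving n₂ = 4 × 28 = 112.

n₁ = 28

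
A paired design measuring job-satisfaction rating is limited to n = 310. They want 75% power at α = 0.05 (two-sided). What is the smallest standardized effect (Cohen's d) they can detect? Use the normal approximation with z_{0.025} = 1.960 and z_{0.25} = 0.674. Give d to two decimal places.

For a single sample (or paired design) of n = 310: d_min = (z_{α/2} + z_β)/√n.
z-sum = 1.960 + 0.674 = 2.634.
d_min = 2.634 / √310 = 2.634 / 17.607 = 0.150.

d_min ≈ 0.15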